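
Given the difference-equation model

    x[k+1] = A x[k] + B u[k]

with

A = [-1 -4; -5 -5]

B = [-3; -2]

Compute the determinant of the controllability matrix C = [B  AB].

-53

AB = [[11], [25]]
Controllability matrix C = [B  AB] = [[-3, 11], [-2, 25]]
det(C) = (-3)·25 - 11·(-2) = -75 - (-22) = -53
Since det(C) ≠ 0, rank(C) = 2 and the system is completely controllable.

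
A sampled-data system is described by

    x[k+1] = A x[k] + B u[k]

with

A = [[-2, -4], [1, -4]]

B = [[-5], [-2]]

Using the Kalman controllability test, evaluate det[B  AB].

21

AB = [[18], [3]]
Controllability matrix C = [B  AB] = [[-5, 18], [-2, 3]]
det(C) = (-5)·3 - 18·(-2) = -15 - (-36) = 21
Since det(C) ≠ 0, rank(C) = 2 and the system is completely controllable.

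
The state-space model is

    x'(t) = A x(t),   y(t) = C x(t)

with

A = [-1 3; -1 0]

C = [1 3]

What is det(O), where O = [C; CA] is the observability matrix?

CA = [[-4, 3]]
Observability matrix O = [C; CA] = [[1, 3], [-4, 3]]
det(O) = 1·3 - 3·(-4) = 3 - (-12) = 15
Since det(O) ≠ 0, rank(O) = 2 and the system is completely observable.

15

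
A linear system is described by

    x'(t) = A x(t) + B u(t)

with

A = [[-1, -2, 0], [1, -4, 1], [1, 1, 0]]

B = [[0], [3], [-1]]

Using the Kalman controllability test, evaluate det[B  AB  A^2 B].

-176

AB = [[-6], [-13], [3]]
A^2B = [[32], [49], [-19]]
Controllability matrix C = [B  AB  A^2B] = [[0, -6, 32], [3, -13, 49], [-1, 3, -19]]
Expanding along the first row, det(C) = 0·((-13)·(-19) - 49·3) - (-6)·(3·(-19) - 49·(-1)) + 32·(3·3 - (-13)·(-1)) = 0·100 - (-6)·(-8) + 32·(-4) = -176
Since det(C) ≠ 0, rank(C) = 3 and the system is completely controllable.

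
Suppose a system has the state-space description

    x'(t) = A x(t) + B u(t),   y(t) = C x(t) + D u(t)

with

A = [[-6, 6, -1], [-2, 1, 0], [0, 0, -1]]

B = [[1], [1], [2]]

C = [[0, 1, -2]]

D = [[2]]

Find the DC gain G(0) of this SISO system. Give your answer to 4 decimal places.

-0.6667

G(0) = C(-A)^{-1}B + D = -C A^{-1} B + D.
det A = -6, so A^{-1} = (1/-6)·adj(A) = [[1/6, -1, -1/6], [1/3, -1, -1/3], [0, 0, -1]]
A^{-1} B = [-7/6, -4/3, -2]^T
C A^{-1} B = 8/3
G(0) = D - C A^{-1} B = 2 - (8/3) = -2/3 ≈ -0.6667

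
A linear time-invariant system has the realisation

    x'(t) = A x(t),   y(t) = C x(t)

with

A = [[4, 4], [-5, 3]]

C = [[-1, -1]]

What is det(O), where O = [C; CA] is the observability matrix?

8

CA = [[1, -7]]
Observability matrix O = [C; CA] = [[-1, -1], [1, -7]]
det(O) = (-1)·(-7) - (-1)·1 = 7 - (-1) = 8
Since det(O) ≠ 0, rank(O) = 2 and the system is completely observable.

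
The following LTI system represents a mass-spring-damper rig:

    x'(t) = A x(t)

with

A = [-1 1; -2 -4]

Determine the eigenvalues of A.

det(sI - A) = s^2 - (tr A)s + det A, with tr A = (-1) + (-4) = -5 and det A = (-1)·(-4) - 1·(-2) = 4 - (-2) = 6.
So p(s) = det(sI - A) = s^2 + 5s + 6.
Factor s^2 + 5s + 6: two numbers with sum -5 and product 6 are -2 and -3, so s^2 + 5s + 6 = (s + 2)(s + 3).
Hence p(s) = (s + 2) (s + 3), with roots -3, -2.
All eigenvalues have negative real part, so the system is asymptotically stable.

-3, -2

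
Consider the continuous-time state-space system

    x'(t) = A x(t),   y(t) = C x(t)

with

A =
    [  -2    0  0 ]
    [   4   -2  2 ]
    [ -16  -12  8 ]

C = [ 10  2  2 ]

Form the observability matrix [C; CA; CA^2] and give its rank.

CA = [[-44, -28, 20]]
CA^2 = [[-344, -184, 104]]
Observability matrix O = [C; CA; CA^2] = [[10, 2, 2], [-44, -28, 20], [-344, -184, 104]]
The columns c1, c2, c3 of O are linearly dependent: -c1 + 3·c2 + 2·c3 = 0 (check each entry), so rank(O) ≤ 2.
The 2×2 minor from rows 1, 2, columns 1, 2 is 10·(-28) - 2·(-44) = -280 - (-88) = -192 ≠ 0, so rank(O) = 2.
rank(O) = 2 < n = 3, so the pair (A, C) is not completely observable.

2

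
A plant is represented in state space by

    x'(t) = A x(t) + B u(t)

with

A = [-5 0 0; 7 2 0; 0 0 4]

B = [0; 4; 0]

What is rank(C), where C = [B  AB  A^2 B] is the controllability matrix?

AB = [[0], [8], [0]]
A^2B = [[0], [16], [0]]
Controllability matrix C = [B  AB  A^2B] = [[0, 0, 0], [4, 8, 16], [0, 0, 0]]
Every column of C is a scalar multiple of column 1 = [0, 4, 0] (multipliers 1, 2, 4), so the columns span a one-dimensional space.
C ≠ 0, hence rank(C) = 1.
rank(C) = 1 < n = 3, so the pair (A, B) is not completely controllable.

1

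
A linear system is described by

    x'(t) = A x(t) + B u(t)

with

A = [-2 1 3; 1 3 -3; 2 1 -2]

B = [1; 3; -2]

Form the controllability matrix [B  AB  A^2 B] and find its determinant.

2771

AB = [[-5], [16], [9]]
A^2B = [[53], [16], [-12]]
Controllability matrix C = [B  AB  A^2B] = [[1, -5, 53], [3, 16, 16], [-2, 9, -12]]
Expanding along the first row, det(C) = 1·(16·(-12) - 16·9) - (-5)·(3·(-12) - 16·(-2)) + 53·(3·9 - 16·(-2)) = 1·(-336) - (-5)·(-4) + 53·59 = 2771
Since det(C) ≠ 0, rank(C) = 3 and the system is completely controllable.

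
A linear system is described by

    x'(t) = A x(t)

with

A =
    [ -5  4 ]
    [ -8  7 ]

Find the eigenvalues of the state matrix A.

-1, 3

det(sI - A) = s^2 - (tr A)s + det A, with tr A = (-5) + 7 = 2 and det A = (-5)·7 - 4·(-8) = -35 - (-32) = -3.
So p(s) = det(sI - A) = s^2 - 2s - 3.
Factor s^2 - 2s - 3: two numbers with sum 2 and product -3 are 3 and -1, so s^2 - 2s - 3 = (s - 3)(s + 1).
Hence p(s) = (s - 3) (s + 1), with roots -1, 3.
At least one eigenvalue has non-negative real part, so the system is not asymptotically stable.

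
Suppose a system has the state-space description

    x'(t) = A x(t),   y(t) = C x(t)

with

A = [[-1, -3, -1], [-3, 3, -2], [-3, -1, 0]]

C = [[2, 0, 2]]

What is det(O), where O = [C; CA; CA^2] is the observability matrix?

CA = [[-8, -8, -2]]
CA^2 = [[38, 2, 24]]
Observability matrix O = [C; CA; CA^2] = [[2, 0, 2], [-8, -8, -2], [38, 2, 24]]
Expanding along the first row, det(O) = 2·((-8)·24 - (-2)·2) - 0·((-8)·24 - (-2)·38) + 2·((-8)·2 - (-8)·38) = 2·(-188) - 0·(-116) + 2·288 = 200
Since det(O) ≠ 0, rank(O) = 3 and the system is completely observable.

200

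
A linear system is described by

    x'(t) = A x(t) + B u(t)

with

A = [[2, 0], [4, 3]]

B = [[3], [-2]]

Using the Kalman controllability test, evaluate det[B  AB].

AB = [[6], [6]]
Controllability matrix C = [B  AB] = [[3, 6], [-2, 6]]
det(C) = 3·6 - 6·(-2) = 18 - (-12) = 30
Since det(C) ≠ 0, rank(C) = 2 and the system is completely controllable.

30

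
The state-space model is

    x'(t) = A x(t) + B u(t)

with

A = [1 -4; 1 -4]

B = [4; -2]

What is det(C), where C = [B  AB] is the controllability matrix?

AB = [[12], [12]]
Controllability matrix C = [B  AB] = [[4, 12], [-2, 12]]
det(C) = 4·12 - 12·(-2) = 48 - (-24) = 72
Since det(C) ≠ 0, rank(C) = 2 and the system is completely controllable.

72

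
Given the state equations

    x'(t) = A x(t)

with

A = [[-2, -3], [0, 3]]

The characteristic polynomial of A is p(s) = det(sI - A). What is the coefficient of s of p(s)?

For a 2×2 matrix, det(sI - A) = s^2 - (tr A)s + det A.
tr A = 1, det A = -6.
So p(s) = s^2 - s - 6.
The coefficient of s is -1.

-1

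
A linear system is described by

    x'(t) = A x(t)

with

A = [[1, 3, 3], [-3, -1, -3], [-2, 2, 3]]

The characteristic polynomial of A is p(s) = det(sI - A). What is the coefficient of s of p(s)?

20

Expand det(sI - A) for the 3×3 matrix.
p(s) = s^3 - 3s^2 + 20s - 24.
(Check: constant term = det(-A) = (-1)^3 det A = -24; coefficient of s^2 = -tr A = -3.)
The coefficient of s is 20.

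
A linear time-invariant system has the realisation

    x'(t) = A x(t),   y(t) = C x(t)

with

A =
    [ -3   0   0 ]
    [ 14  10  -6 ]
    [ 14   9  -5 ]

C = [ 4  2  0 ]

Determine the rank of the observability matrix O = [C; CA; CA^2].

2

CA = [[16, 20, -12]]
CA^2 = [[64, 92, -60]]
Observability matrix O = [C; CA; CA^2] = [[4, 2, 0], [16, 20, -12], [64, 92, -60]]
The columns c1, c2, c3 of O are linearly dependent: -c1 + 2·c2 + 2·c3 = 0 (check each entry), so rank(O) ≤ 2.
The 2×2 minor from rows 1, 2, columns 1, 2 is 4·20 - 2·16 = 80 - 32 = 48 ≠ 0, so rank(O) = 2.
rank(O) = 2 < n = 3, so the pair (A, C) is not completely observable.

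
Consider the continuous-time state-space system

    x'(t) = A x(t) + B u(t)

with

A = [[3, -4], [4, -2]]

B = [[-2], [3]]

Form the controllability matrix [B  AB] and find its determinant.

AB = [[-18], [-14]]
Controllability matrix C = [B  AB] = [[-2, -18], [3, -14]]
det(C) = (-2)·(-14) - (-18)·3 = 28 - (-54) = 82
Since det(C) ≠ 0, rank(C) = 2 and the system is completely controllable.

82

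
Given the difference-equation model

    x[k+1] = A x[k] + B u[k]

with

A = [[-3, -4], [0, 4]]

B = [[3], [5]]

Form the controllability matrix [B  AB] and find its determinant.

205

AB = [[-29], [20]]
Controllability matrix C = [B  AB] = [[3, -29], [5, 20]]
det(C) = 3·20 - (-29)·5 = 60 - (-145) = 205
Since det(C) ≠ 0, rank(C) = 2 and the system is completely controllable.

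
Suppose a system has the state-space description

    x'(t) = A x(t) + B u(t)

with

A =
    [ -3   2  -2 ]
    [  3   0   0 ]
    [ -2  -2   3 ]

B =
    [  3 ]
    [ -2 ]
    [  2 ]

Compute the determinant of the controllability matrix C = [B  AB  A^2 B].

564

AB = [[-17], [9], [4]]
A^2B = [[61], [-51], [28]]
Controllability matrix C = [B  AB  A^2B] = [[3, -17, 61], [-2, 9, -51], [2, 4, 28]]
Expanding along the first row, det(C) = 3·(9·28 - (-51)·4) - (-17)·((-2)·28 - (-51)·2) + 61·((-2)·4 - 9·2) = 3·456 - (-17)·46 + 61·(-26) = 564
Since det(C) ≠ 0, rank(C) = 3 and the system is completely controllable.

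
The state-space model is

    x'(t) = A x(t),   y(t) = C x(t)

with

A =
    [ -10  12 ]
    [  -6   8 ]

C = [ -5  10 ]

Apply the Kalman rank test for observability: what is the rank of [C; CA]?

CA = [[-10, 20]]
Observability matrix O = [C; CA] = [[-5, 10], [-10, 20]]
Every row of O is a scalar multiple of row 1 = [-5, 10] (multipliers 1, 2), so the rows span a one-dimensional space.
O ≠ 0, hence rank(O) = 1.
rank(O) = 1 < n = 2, so the pair (A, C) is not completely observable.

1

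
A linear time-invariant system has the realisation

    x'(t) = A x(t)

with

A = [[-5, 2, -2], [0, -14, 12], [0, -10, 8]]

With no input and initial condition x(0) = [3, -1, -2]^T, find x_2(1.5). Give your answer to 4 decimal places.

det(sI - A) = s^3 - (tr A)s^2 + (M11 + M22 + M33)s - det A, where Mii is the 2×2 principal minor of A obtained by deleting row i and column i.
tr A = (-5) + (-14) + 8 = -11; M11 = (-14)·8 - 12·(-10) = -112 - (-120) = 8; M22 = (-5)·8 - (-2)·0 = -40 - 0 = -40; M33 = (-5)·(-14) - 2·0 = 70 - 0 = 70; sum of minors = 38.
det A = (-5)·((-14)·8 - 12·(-10)) - 2·(0·8 - 12·0) + (-2)·(0·(-10) - (-14)·0) = (-5)·8 - 2·0 + (-2)·0 = -40.
So p(s) = det(sI - A) = s^3 + 11s^2 + 38s + 40.
Rational-root test: any integer root divides 40. Testing small divisors, s = -2 works: p(-2) = -8 + 44 + (-76) + 40 = 0, so (s + 2) is a factor.
Dividing, p(s) = (s + 2)(s^2 + 9s + 20).
Factor s^2 + 9s + 20: two numbers with sum -9 and product 20 are -4 and -5, so s^2 + 9s + 20 = (s + 4)(s + 5).
Hence p(s) = (s + 2) (s + 4) (s + 5), with roots -5, -4, -2.
The eigenvalues -5, -4, -2 are distinct and real, so A is diagonalisable and x(t) = e^{At} x(0) = V diag(e^{λ_i t}) V^{-1} x(0), where the columns of V are the eigenvectors.
λ = -5: A - (-5)I = [[0, 2, -2], [0, -9, 12], [0, -10, 13]]. v must be orthogonal to every row; (row 1) × (row 2) = [6, 0, 0], so take v_1 = [1, 0, 0]^T.
λ = -4: A - (-4)I = [[-1, 2, -2], [0, -10, 12], [0, -10, 12]]. v must be orthogonal to every row; (row 1) × (row 2) = [4, 12, 10], so take v_2 = [2, 6, 5]^T.
λ = -2: A - (-2)I = [[-3, 2, -2], [0, -12, 12], [0, -10, 10]]. v must be orthogonal to every row; (row 1) × (row 2) = [0, 36, 36], so take v_3 = [0, 1, 1]^T.
V = [v_1 v_2 v_3] = [[1, 2, 0], [0, 6, 1], [0, 5, 1]] has det V = 1, so V^{-1} = adj(V)/det V = [[1, -2, 2], [0, 1, -1], [0, -5, 6]].
Modal coordinates z(0) = V^{-1} x(0): 1·3 + (-2)·(-1) + 2·(-2) = 1; 0·3 + 1·(-1) + (-1)·(-2) = 1; 0·3 + (-5)·(-1) + 6·(-2) = -7; so z(0) = [1, 1, -7]^T.
x_2(t) = Σ_i (v_i)_2 · z_i(0) · e^{λ_i t} (row 2 of V times the modal terms).
x_2(1.5) = 0·1·e^{-5·1.5} + 6·1·e^{-4·1.5} + 1·(-7)·e^{-2·1.5} = 0·0.000553 + 6·0.002479 + (-7)·0.049787 = -0.3336.

-0.3336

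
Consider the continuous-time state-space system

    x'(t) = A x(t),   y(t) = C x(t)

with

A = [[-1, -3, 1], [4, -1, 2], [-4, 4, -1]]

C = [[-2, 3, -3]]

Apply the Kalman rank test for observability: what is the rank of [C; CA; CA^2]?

CA = [[26, -9, 7]]
CA^2 = [[-90, -41, 1]]
Observability matrix O = [C; CA; CA^2] = [[-2, 3, -3], [26, -9, 7], [-90, -41, 1]]
det(O) = (-2)·((-9)·1 - 7·(-41)) - 3·(26·1 - 7·(-90)) + (-3)·(26·(-41) - (-9)·(-90)) = (-2)·278 - 3·656 + (-3)·(-1876) = 3104 ≠ 0, so rank(O) = 3.
rank(O) = 3 = n, so the pair (A, C) is completely observable.

3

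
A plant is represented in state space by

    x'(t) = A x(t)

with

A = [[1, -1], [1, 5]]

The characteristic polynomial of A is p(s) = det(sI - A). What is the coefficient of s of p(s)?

For a 2×2 matrix, det(sI - A) = s^2 - (tr A)s + det A.
tr A = 6, det A = 6.
So p(s) = s^2 - 6s + 6.
The coefficient of s is -6.

-6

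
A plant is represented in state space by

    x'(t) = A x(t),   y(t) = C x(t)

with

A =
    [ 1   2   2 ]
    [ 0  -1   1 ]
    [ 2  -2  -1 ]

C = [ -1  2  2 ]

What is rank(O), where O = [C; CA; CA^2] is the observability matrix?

3

CA = [[3, -8, -2]]
CA^2 = [[-1, 18, 0]]
Observability matrix O = [C; CA; CA^2] = [[-1, 2, 2], [3, -8, -2], [-1, 18, 0]]
det(O) = (-1)·((-8)·0 - (-2)·18) - 2·(3·0 - (-2)·(-1)) + 2·(3·18 - (-8)·(-1)) = (-1)·36 - 2·(-2) + 2·46 = 60 ≠ 0, so rank(O) = 3.
rank(O) = 3 = n, so the pair (A, C) is completely observable.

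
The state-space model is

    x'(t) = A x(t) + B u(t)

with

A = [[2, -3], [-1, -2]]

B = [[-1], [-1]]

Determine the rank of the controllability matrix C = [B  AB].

AB = [[1], [3]]
Controllability matrix C = [B  AB] = [[-1, 1], [-1, 3]]
det(C) = (-1)·3 - 1·(-1) = -3 - (-1) = -2 ≠ 0, so rank(C) = 2.
rank(C) = 2 = n, so the pair (A, B) is completely controllable.

2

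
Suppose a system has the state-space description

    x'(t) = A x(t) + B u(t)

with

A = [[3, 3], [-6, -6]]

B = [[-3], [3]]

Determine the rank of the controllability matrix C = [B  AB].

1

AB = [[0], [0]]
Controllability matrix C = [B  AB] = [[-3, 0], [3, 0]]
Every column of C is a scalar multiple of column 1 = [-3, 3] (multipliers 1, 0), so the columns span a one-dimensional space.
C ≠ 0, hence rank(C) = 1.
rank(C) = 1 < n = 2, so the pair (A, B) is not completely controllable.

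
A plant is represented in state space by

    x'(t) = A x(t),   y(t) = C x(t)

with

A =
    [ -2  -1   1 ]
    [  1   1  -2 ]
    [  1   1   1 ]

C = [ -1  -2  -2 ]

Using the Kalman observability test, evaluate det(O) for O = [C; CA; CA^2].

-21

CA = [[-2, -3, 1]]
CA^2 = [[2, 0, 5]]
Observability matrix O = [C; CA; CA^2] = [[-1, -2, -2], [-2, -3, 1], [2, 0, 5]]
Expanding along the first row, det(O) = (-1)·((-3)·5 - 1·0) - (-2)·((-2)·5 - 1·2) + (-2)·((-2)·0 - (-3)·2) = (-1)·(-15) - (-2)·(-12) + (-2)·6 = -21
Since det(O) ≠ 0, rank(O) = 3 and the system is completely observable.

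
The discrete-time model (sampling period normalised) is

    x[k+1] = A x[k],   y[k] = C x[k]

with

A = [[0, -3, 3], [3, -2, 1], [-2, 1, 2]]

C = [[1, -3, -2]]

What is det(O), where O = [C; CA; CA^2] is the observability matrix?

588

CA = [[-5, 1, -4]]
CA^2 = [[11, 9, -22]]
Observability matrix O = [C; CA; CA^2] = [[1, -3, -2], [-5, 1, -4], [11, 9, -22]]
Expanding along the first row, det(O) = 1·(1·(-22) - (-4)·9) - (-3)·((-5)·(-22) - (-4)·11) + (-2)·((-5)·9 - 1·11) = 1·14 - (-3)·154 + (-2)·(-56) = 588
Since det(O) ≠ 0, rank(O) = 3 and the system is completely observable.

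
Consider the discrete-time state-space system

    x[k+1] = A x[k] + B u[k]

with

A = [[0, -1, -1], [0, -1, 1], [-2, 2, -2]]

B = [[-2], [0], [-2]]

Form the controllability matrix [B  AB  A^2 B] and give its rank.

3

AB = [[2], [-2], [8]]
A^2B = [[-6], [10], [-24]]
Controllability matrix C = [B  AB  A^2B] = [[-2, 2, -6], [0, -2, 10], [-2, 8, -24]]
det(C) = (-2)·((-2)·(-24) - 10·8) - 2·(0·(-24) - 10·(-2)) + (-6)·(0·8 - (-2)·(-2)) = (-2)·(-32) - 2·20 + (-6)·(-4) = 48 ≠ 0, so rank(C) = 3.
rank(C) = 3 = n, so the pair (A, B) is completely controllable.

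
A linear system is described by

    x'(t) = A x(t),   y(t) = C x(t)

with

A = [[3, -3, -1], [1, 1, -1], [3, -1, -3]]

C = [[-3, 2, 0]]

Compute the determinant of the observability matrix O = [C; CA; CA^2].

212

CA = [[-7, 11, 1]]
CA^2 = [[-7, 31, -7]]
Observability matrix O = [C; CA; CA^2] = [[-3, 2, 0], [-7, 11, 1], [-7, 31, -7]]
Expanding along the first row, det(O) = (-3)·(11·(-7) - 1·31) - 2·((-7)·(-7) - 1·(-7)) + 0·((-7)·31 - 11·(-7)) = (-3)·(-108) - 2·56 + 0·(-140) = 212
Since det(O) ≠ 0, rank(O) = 3 and the system is completely observable.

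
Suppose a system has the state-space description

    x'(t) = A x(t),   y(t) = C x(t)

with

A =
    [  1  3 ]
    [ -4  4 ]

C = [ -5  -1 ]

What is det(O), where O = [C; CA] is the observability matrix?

94

CA = [[-1, -19]]
Observability matrix O = [C; CA] = [[-5, -1], [-1, -19]]
det(O) = (-5)·(-19) - (-1)·(-1) = 95 - 1 = 94
Since det(O) ≠ 0, rank(O) = 2 and the system is completely observable.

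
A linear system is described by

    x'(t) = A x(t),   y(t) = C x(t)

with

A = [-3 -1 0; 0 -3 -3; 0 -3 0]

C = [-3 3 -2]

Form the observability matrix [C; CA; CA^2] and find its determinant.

CA = [[9, 0, -9]]
CA^2 = [[-27, 18, 0]]
Observability matrix O = [C; CA; CA^2] = [[-3, 3, -2], [9, 0, -9], [-27, 18, 0]]
Expanding along the first row, det(O) = (-3)·(0·0 - (-9)·18) - 3·(9·0 - (-9)·(-27)) + (-2)·(9·18 - 0·(-27)) = (-3)·162 - 3·(-243) + (-2)·162 = -81
Since det(O) ≠ 0, rank(O) = 3 and the system is completely observable.

-81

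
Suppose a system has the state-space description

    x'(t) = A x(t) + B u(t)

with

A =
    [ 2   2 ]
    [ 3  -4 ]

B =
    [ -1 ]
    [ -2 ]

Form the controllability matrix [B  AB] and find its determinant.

-17

AB = [[-6], [5]]
Controllability matrix C = [B  AB] = [[-1, -6], [-2, 5]]
det(C) = (-1)·5 - (-6)·(-2) = -5 - 12 = -17
Since det(C) ≠ 0, rank(C) = 2 and the system is completely controllable.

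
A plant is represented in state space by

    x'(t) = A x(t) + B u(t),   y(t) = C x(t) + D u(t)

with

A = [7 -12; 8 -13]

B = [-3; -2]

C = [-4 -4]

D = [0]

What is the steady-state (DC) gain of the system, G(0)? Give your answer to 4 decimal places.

G(0) = C(-A)^{-1}B + D = -C A^{-1} B + D.
det A = 5, so A^{-1} = (1/5)·adj(A) = [[-13/5, 12/5], [-8/5, 7/5]]
A^{-1} B = [3, 2]^T
C A^{-1} B = -20
G(0) = D - C A^{-1} B = 0 - (-20) = 20

20.0000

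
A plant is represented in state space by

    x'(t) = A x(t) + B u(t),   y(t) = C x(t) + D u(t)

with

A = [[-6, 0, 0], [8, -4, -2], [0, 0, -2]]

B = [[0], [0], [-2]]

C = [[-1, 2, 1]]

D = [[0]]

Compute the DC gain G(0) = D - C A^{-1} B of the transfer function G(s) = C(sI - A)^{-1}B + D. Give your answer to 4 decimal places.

G(0) = C(-A)^{-1}B + D = -C A^{-1} B + D.
det A = -48, so A^{-1} = (1/-48)·adj(A) = [[-1/6, 0, 0], [-1/3, -1/4, 1/4], [0, 0, -1/2]]
A^{-1} B = [0, -1/2, 1]^T
C A^{-1} B = 0
G(0) = D - C A^{-1} B = 0 - (0) = 0

0.0000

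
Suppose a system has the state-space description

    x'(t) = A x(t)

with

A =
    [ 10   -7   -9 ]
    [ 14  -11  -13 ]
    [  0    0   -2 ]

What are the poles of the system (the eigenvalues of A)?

det(sI - A) = s^3 - (tr A)s^2 + (M11 + M22 + M33)s - det A, where Mii is the 2×2 principal minor of A obtained by deleting row i and column i.
tr A = 10 + (-11) + (-2) = -3; M11 = (-11)·(-2) - (-13)·0 = 22 - 0 = 22; M22 = 10·(-2) - (-9)·0 = -20 - 0 = -20; M33 = 10·(-11) - (-7)·14 = -110 - (-98) = -12; sum of minors = -10.
det A = 10·((-11)·(-2) - (-13)·0) - (-7)·(14·(-2) - (-13)·0) + (-9)·(14·0 - (-11)·0) = 10·22 - (-7)·(-28) + (-9)·0 = 24.
So p(s) = det(sI - A) = s^3 + 3s^2 - 10s - 24.
Rational-root test: any integer root divides -24. Testing small divisors, s = -2 works: p(-2) = -8 + 12 + 20 + (-24) = 0, so (s + 2) is a factor.
Dividing, p(s) = (s + 2)(s^2 + s - 12).
Factor s^2 + s - 12: two numbers with sum -1 and product -12 are 3 and -4, so s^2 + s - 12 = (s - 3)(s + 4).
Hence p(s) = (s - 3) (s + 2) (s + 4), with roots -4, -2, 3.
At least one eigenvalue has non-negative real part, so the system is not asymptotically stable.

-4, -2, 3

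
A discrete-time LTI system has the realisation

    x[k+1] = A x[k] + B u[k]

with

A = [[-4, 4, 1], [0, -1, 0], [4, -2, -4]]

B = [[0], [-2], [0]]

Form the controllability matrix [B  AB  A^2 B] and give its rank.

AB = [[-8], [2], [4]]
A^2B = [[44], [-2], [-52]]
Controllability matrix C = [B  AB  A^2B] = [[0, -8, 44], [-2, 2, -2], [0, 4, -52]]
det(C) = 0·(2·(-52) - (-2)·4) - (-8)·((-2)·(-52) - (-2)·0) + 44·((-2)·4 - 2·0) = 0·(-96) - (-8)·104 + 44·(-8) = 480 ≠ 0, so rank(C) = 3.
rank(C) = 3 = n, so the pair (A, B) is completely controllable.

3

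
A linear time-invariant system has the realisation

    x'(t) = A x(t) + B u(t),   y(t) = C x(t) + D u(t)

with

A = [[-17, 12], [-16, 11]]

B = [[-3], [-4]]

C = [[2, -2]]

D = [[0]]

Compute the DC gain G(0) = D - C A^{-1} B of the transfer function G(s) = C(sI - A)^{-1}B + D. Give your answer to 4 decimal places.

G(0) = C(-A)^{-1}B + D = -C A^{-1} B + D.
det A = 5, so A^{-1} = (1/5)·adj(A) = [[11/5, -12/5], [16/5, -17/5]]
A^{-1} B = [3, 4]^T
C A^{-1} B = -2
G(0) = D - C A^{-1} B = 0 - (-2) = 2

2.0000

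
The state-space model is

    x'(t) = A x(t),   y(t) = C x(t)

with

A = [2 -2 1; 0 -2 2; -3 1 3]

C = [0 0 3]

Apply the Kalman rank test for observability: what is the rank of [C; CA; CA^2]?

CA = [[-9, 3, 9]]
CA^2 = [[-45, 21, 24]]
Observability matrix O = [C; CA; CA^2] = [[0, 0, 3], [-9, 3, 9], [-45, 21, 24]]
det(O) = 0·(3·24 - 9·21) - 0·((-9)·24 - 9·(-45)) + 3·((-9)·21 - 3·(-45)) = 0·(-117) - 0·189 + 3·(-54) = -162 ≠ 0, so rank(O) = 3.
rank(O) = 3 = n, so the pair (A, C) is completely observable.

3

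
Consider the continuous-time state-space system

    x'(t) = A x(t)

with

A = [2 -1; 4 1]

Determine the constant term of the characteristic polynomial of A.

6

For a 2×2 matrix, det(sI - A) = s^2 - (tr A)s + det A.
tr A = 3, det A = 6.
So p(s) = s^2 - 3s + 6.
The constant term is 6.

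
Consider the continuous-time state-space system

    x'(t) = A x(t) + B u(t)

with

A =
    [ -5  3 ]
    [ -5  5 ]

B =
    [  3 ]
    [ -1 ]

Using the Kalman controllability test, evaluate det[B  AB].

AB = [[-18], [-20]]
Controllability matrix C = [B  AB] = [[3, -18], [-1, -20]]
det(C) = 3·(-20) - (-18)·(-1) = -60 - 18 = -78
Since det(C) ≠ 0, rank(C) = 2 and the system is completely controllable.

-78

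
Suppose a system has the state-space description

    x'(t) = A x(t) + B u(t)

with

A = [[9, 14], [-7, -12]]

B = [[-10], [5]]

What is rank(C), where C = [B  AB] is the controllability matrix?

AB = [[-20], [10]]
Controllability matrix C = [B  AB] = [[-10, -20], [5, 10]]
Every column of C is a scalar multiple of column 1 = [-10, 5] (multipliers 1, 2), so the columns span a one-dimensional space.
C ≠ 0, hence rank(C) = 1.
rank(C) = 1 < n = 2, so the pair (A, B) is not completely controllable.

1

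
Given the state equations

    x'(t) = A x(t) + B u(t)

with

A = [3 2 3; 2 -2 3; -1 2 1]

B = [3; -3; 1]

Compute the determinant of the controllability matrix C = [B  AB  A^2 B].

-36

AB = [[6], [15], [-8]]
A^2B = [[24], [-42], [16]]
Controllability matrix C = [B  AB  A^2B] = [[3, 6, 24], [-3, 15, -42], [1, -8, 16]]
Expanding along the first row, det(C) = 3·(15·16 - (-42)·(-8)) - 6·((-3)·16 - (-42)·1) + 24·((-3)·(-8) - 15·1) = 3·(-96) - 6·(-6) + 24·9 = -36
Since det(C) ≠ 0, rank(C) = 3 and the system is completely controllable.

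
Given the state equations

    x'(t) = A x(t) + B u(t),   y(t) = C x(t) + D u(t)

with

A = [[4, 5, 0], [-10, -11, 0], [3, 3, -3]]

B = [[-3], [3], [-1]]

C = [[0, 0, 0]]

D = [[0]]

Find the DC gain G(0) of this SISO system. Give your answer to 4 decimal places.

0.0000

G(0) = C(-A)^{-1}B + D = -C A^{-1} B + D.
det A = -18, so A^{-1} = (1/-18)·adj(A) = [[-11/6, -5/6, 0], [5/3, 2/3, 0], [-1/6, -1/6, -1/3]]
A^{-1} B = [3, -3, 1/3]^T
C A^{-1} B = 0
G(0) = D - C A^{-1} B = 0 - (0) = 0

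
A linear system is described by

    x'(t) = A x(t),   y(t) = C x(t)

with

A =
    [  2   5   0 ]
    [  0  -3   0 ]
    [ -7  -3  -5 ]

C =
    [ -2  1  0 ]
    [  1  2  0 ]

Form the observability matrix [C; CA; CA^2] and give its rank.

CA = [[-4, -13, 0], [2, -1, 0]]
CA^2 = [[-8, 19, 0], [4, 13, 0]]
Observability matrix O = [C; CA; CA^2] = [[-2, 1, 0], [1, 2, 0], [-4, -13, 0], [2, -1, 0], [-8, 19, 0], [4, 13, 0]]
Column 3 of O is identically zero, so rank(O) ≤ 2.
The 2×2 minor from rows 1, 2, columns 1, 2 is (-2)·2 - 1·1 = -4 - 1 = -5 ≠ 0, so rank(O) = 2.
rank(O) = 2 < n = 3, so the pair (A, C) is not completely observable.

2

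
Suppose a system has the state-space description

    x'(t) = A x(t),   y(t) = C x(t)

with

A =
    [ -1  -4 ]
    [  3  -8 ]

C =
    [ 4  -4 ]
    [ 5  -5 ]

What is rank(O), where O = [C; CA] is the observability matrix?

CA = [[-16, 16], [-20, 20]]
Observability matrix O = [C; CA] = [[4, -4], [5, -5], [-16, 16], [-20, 20]]
Every row of O is a scalar multiple of row 1 = [4, -4] (multipliers 1, 5/4, -4, -5), so the rows span a one-dimensional space.
O ≠ 0, hence rank(O) = 1.
rank(O) = 1 < n = 2, so the pair (A, C) is not completely observable.

1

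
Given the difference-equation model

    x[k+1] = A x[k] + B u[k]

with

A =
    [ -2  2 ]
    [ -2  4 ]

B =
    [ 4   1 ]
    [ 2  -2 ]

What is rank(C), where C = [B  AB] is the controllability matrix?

AB = [[-4, -6], [0, -10]]
Controllability matrix C = [B  AB] = [[4, 1, -4, -6], [2, -2, 0, -10]]
Take the 2×2 submatrix of C formed by columns 1, 2: [[4, 1], [2, -2]]. Its determinant is 4·(-2) - 1·2 = -8 - 2 = -10 ≠ 0.
So rank(C) ≥ 2; since C has 2 rows, rank(C) = 2.
rank(C) = 2 = n, so the pair (A, B) is completely controllable.

2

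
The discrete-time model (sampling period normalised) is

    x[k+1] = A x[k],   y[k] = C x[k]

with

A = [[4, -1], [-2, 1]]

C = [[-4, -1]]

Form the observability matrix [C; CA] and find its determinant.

-26

CA = [[-14, 3]]
Observability matrix O = [C; CA] = [[-4, -1], [-14, 3]]
det(O) = (-4)·3 - (-1)·(-14) = -12 - 14 = -26
Since det(O) ≠ 0, rank(O) = 2 and the system is completely observable.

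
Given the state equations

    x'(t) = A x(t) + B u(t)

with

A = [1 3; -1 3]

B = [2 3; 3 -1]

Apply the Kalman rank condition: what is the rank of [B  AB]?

AB = [[11, 0], [7, -6]]
Controllability matrix C = [B  AB] = [[2, 3, 11, 0], [3, -1, 7, -6]]
Take the 2×2 submatrix of C formed by columns 1, 2: [[2, 3], [3, -1]]. Its determinant is 2·(-1) - 3·3 = -2 - 9 = -11 ≠ 0.
So rank(C) ≥ 2; since C has 2 rows, rank(C) = 2.
rank(C) = 2 = n, so the pair (A, B) is completely controllable.

2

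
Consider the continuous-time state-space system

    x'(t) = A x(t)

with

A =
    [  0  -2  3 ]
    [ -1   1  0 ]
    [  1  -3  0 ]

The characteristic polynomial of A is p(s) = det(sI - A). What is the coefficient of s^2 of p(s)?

-1

Expand det(sI - A) for the 3×3 matrix.
p(s) = s^3 - s^2 - 5s - 6.
(Check: constant term = det(-A) = (-1)^3 det A = -6; coefficient of s^2 = -tr A = -1.)
The coefficient of s^2 is -1.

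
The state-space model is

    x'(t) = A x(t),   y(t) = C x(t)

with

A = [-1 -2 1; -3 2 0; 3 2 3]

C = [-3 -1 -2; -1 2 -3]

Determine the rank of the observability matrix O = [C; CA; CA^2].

CA = [[0, 0, -9], [-14, 0, -10]]
CA^2 = [[-27, -18, -27], [-16, 8, -44]]
Observability matrix O = [C; CA; CA^2] = [[-3, -1, -2], [-1, 2, -3], [0, 0, -9], [-14, 0, -10], [-27, -18, -27], [-16, 8, -44]]
Take the 3×3 submatrix of O formed by rows 1, 2, 3: [[-3, -1, -2], [-1, 2, -3], [0, 0, -9]]. Its determinant is (-3)·(2·(-9) - (-3)·0) - (-1)·((-1)·(-9) - (-3)·0) + (-2)·((-1)·0 - 2·0) = (-3)·(-18) - (-1)·9 + (-2)·0 = 63 ≠ 0.
So rank(O) ≥ 3; since O has 3 columns, rank(O) = 3.
rank(O) = 3 = n, so the pair (A, C) is completely observable.

3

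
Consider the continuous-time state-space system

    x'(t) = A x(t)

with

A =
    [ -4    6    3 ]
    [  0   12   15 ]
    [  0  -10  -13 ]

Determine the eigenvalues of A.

-4, -3, 2

det(sI - A) = s^3 - (tr A)s^2 + (M11 + M22 + M33)s - det A, where Mii is the 2×2 principal minor of A obtained by deleting row i and column i.
tr A = (-4) + 12 + (-13) = -5; M11 = 12·(-13) - 15·(-10) = -156 - (-150) = -6; M22 = (-4)·(-13) - 3·0 = 52 - 0 = 52; M33 = (-4)·12 - 6·0 = -48 - 0 = -48; sum of minors = -2.
det A = (-4)·(12·(-13) - 15·(-10)) - 6·(0·(-13) - 15·0) + 3·(0·(-10) - 12·0) = (-4)·(-6) - 6·0 + 3·0 = 24.
So p(s) = det(sI - A) = s^3 + 5s^2 - 2s - 24.
Rational-root test: any integer root divides -24. Testing small divisors, s = 2 works: p(2) = 8 + 20 + (-4) + (-24) = 0, so (s - 2) is a factor.
Dividing, p(s) = (s - 2)(s^2 + 7s + 12).
Factor s^2 + 7s + 12: two numbers with sum -7 and product 12 are -3 and -4, so s^2 + 7s + 12 = (s + 3)(s + 4).
Hence p(s) = (s - 2) (s + 3) (s + 4), with roots -4, -3, 2.
At least one eigenvalue has non-negative real part, so the system is not asymptotically stable.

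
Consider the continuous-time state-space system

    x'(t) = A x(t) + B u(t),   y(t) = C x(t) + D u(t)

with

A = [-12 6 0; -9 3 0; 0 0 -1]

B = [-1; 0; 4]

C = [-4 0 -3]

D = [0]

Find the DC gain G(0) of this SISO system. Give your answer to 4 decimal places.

-12.6667

G(0) = C(-A)^{-1}B + D = -C A^{-1} B + D.
det A = -18, so A^{-1} = (1/-18)·adj(A) = [[1/6, -1/3, 0], [1/2, -2/3, 0], [0, 0, -1]]
A^{-1} B = [-1/6, -1/2, -4]^T
C A^{-1} B = 38/3
G(0) = D - C A^{-1} B = 0 - (38/3) = -38/3 ≈ -12.6667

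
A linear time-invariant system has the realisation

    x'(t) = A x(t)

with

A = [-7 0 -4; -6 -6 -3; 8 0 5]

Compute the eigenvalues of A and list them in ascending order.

det(sI - A) = s^3 - (tr A)s^2 + (M11 + M22 + M33)s - det A, where Mii is the 2×2 principal minor of A obtained by deleting row i and column i.
tr A = (-7) + (-6) + 5 = -8; M11 = (-6)·5 - (-3)·0 = -30 - 0 = -30; M22 = (-7)·5 - (-4)·8 = -35 - (-32) = -3; M33 = (-7)·(-6) - 0·(-6) = 42 - 0 = 42; sum of minors = 9.
det A = (-7)·((-6)·5 - (-3)·0) - 0·((-6)·5 - (-3)·8) + (-4)·((-6)·0 - (-6)·8) = (-7)·(-30) - 0·(-6) + (-4)·48 = 18.
So p(s) = det(sI - A) = s^3 + 8s^2 + 9s - 18.
Rational-root test: any integer root divides -18. Testing small divisors, s = 1 works: p(1) = 1 + 8 + 9 + (-18) = 0, so (s - 1) is a factor.
Dividing, p(s) = (s - 1)(s^2 + 9s + 18).
Factor s^2 + 9s + 18: two numbers with sum -9 and product 18 are -3 and -6, so s^2 + 9s + 18 = (s + 3)(s + 6).
Hence p(s) = (s - 1) (s + 3) (s + 6), with roots -6, -3, 1.
At least one eigenvalue has non-negative real part, so the system is not asymptotically stable.

-6, -3, 1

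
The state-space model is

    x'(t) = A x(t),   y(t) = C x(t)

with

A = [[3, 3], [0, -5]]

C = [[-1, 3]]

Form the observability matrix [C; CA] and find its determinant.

27

CA = [[-3, -18]]
Observability matrix O = [C; CA] = [[-1, 3], [-3, -18]]
det(O) = (-1)·(-18) - 3·(-3) = 18 - (-9) = 27
Since det(O) ≠ 0, rank(O) = 2 and the system is completely observable.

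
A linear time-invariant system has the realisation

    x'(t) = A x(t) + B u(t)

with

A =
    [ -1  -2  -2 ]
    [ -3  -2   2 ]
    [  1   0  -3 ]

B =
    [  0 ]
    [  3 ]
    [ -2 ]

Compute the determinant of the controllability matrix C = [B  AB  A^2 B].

12

AB = [[-2], [-10], [6]]
A^2B = [[10], [38], [-20]]
Controllability matrix C = [B  AB  A^2B] = [[0, -2, 10], [3, -10, 38], [-2, 6, -20]]
Expanding along the first row, det(C) = 0·((-10)·(-20) - 38·6) - (-2)·(3·(-20) - 38·(-2)) + 10·(3·6 - (-10)·(-2)) = 0·(-28) - (-2)·16 + 10·(-2) = 12
Since det(C) ≠ 0, rank(C) = 3 and the system is completely controllable.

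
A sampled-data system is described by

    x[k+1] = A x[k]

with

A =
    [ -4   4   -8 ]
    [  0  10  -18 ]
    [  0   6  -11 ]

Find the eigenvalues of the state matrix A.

det(zI - A) = z^3 - (tr A)z^2 + (M11 + M22 + M33)z - det A, where Mii is the 2×2 principal minor of A obtained by deleting row i and column i.
tr A = (-4) + 10 + (-11) = -5; M11 = 10·(-11) - (-18)·6 = -110 - (-108) = -2; M22 = (-4)·(-11) - (-8)·0 = 44 - 0 = 44; M33 = (-4)·10 - 4·0 = -40 - 0 = -40; sum of minors = 2.
det A = (-4)·(10·(-11) - (-18)·6) - 4·(0·(-11) - (-18)·0) + (-8)·(0·6 - 10·0) = (-4)·(-2) - 4·0 + (-8)·0 = 8.
So p(z) = det(zI - A) = z^3 + 5z^2 + 2z - 8.
Rational-root test: any integer root divides -8. Testing small divisors, z = 1 works: p(1) = 1 + 5 + 2 + (-8) = 0, so (z - 1) is a factor.
Dividing, p(z) = (z - 1)(z^2 + 6z + 8).
Factor z^2 + 6z + 8: two numbers with sum -6 and product 8 are -2 and -4, so z^2 + 6z + 8 = (z + 2)(z + 4).
Hence p(z) = (z - 1) (z + 2) (z + 4), with roots -4, -2, 1.

-4, -2, 1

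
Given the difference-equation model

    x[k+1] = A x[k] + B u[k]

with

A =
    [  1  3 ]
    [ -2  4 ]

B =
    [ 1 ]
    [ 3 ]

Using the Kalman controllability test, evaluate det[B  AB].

AB = [[10], [10]]
Controllability matrix C = [B  AB] = [[1, 10], [3, 10]]
det(C) = 1·10 - 10·3 = 10 - 30 = -20
Since det(C) ≠ 0, rank(C) = 2 and the system is completely controllable.

-20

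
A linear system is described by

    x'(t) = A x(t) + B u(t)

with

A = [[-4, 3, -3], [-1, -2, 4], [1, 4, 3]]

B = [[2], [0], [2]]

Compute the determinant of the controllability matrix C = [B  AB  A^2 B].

-1688

AB = [[-14], [6], [8]]
A^2B = [[50], [34], [34]]
Controllability matrix C = [B  AB  A^2B] = [[2, -14, 50], [0, 6, 34], [2, 8, 34]]
Expanding along the first row, det(C) = 2·(6·34 - 34·8) - (-14)·(0·34 - 34·2) + 50·(0·8 - 6·2) = 2·(-68) - (-14)·(-68) + 50·(-12) = -1688
Since det(C) ≠ 0, rank(C) = 3 and the system is completely controllable.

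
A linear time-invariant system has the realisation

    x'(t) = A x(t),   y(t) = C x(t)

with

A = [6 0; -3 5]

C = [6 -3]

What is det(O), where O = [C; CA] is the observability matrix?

CA = [[45, -15]]
Observability matrix O = [C; CA] = [[6, -3], [45, -15]]
det(O) = 6·(-15) - (-3)·45 = -90 - (-135) = 45
Since det(O) ≠ 0, rank(O) = 2 and the system is completely observable.

45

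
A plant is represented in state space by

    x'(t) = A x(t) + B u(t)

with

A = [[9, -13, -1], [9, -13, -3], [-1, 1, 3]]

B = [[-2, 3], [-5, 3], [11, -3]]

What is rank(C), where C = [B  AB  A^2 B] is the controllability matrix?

2

AB = [[36, -9], [14, -3], [30, -9]]
A^2B = [[112, -33], [52, -15], [68, -21]]
Controllability matrix C = [B  AB  A^2B] = [[-2, 3, 36, -9, 112, -33], [-5, 3, 14, -3, 52, -15], [11, -3, 30, -9, 68, -21]]
The rows r1, r2, r3 of C are linearly dependent: -2·r1 + 3·r2 + r3 = 0 (check each entry), so rank(C) ≤ 2.
The 2×2 minor from rows 1, 2, columns 1, 2 is (-2)·3 - 3·(-5) = -6 - (-15) = 9 ≠ 0, so rank(C) = 2.
rank(C) = 2 < n = 3, so the pair (A, B) is not completely controllable.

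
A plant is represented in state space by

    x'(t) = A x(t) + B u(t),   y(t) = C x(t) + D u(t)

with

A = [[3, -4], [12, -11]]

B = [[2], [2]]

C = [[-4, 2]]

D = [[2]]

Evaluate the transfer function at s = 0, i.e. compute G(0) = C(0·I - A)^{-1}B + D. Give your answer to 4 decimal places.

G(0) = C(-A)^{-1}B + D = -C A^{-1} B + D.
det A = 15, so A^{-1} = (1/15)·adj(A) = [[-11/15, 4/15], [-4/5, 1/5]]
A^{-1} B = [-14/15, -6/5]^T
C A^{-1} B = 4/3
G(0) = D - C A^{-1} B = 2 - (4/3) = 2/3 ≈ 0.6667

0.6667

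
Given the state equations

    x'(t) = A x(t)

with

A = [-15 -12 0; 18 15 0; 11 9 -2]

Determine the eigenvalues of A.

det(sI - A) = s^3 - (tr A)s^2 + (M11 + M22 + M33)s - det A, where Mii is the 2×2 principal minor of A obtained by deleting row i and column i.
tr A = (-15) + 15 + (-2) = -2; M11 = 15·(-2) - 0·9 = -30 - 0 = -30; M22 = (-15)·(-2) - 0·11 = 30 - 0 = 30; M33 = (-15)·15 - (-12)·18 = -225 - (-216) = -9; sum of minors = -9.
det A = (-15)·(15·(-2) - 0·9) - (-12)·(18·(-2) - 0·11) + 0·(18·9 - 15·11) = (-15)·(-30) - (-12)·(-36) + 0·(-3) = 18.
So p(s) = det(sI - A) = s^3 + 2s^2 - 9s - 18.
Rational-root test: any integer root divides -18. Testing small divisors, s = -2 works: p(-2) = -8 + 8 + 18 + (-18) = 0, so (s + 2) is a factor.
Dividing, p(s) = (s + 2)(s^2 - 9).
Factor s^2 - 9: two numbers with sum 0 and product -9 are 3 and -3, so s^2 - 9 = (s - 3)(s + 3).
Hence p(s) = (s - 3) (s + 2) (s + 3), with roots -3, -2, 3.
At least one eigenvalue has non-negative real part, so the system is not asymptotically stable.

-3, -2, 3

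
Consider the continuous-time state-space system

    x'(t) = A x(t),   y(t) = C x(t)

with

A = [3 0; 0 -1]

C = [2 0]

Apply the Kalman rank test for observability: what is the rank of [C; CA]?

1

CA = [[6, 0]]
Observability matrix O = [C; CA] = [[2, 0], [6, 0]]
Every row of O is a scalar multiple of row 1 = [2, 0] (multipliers 1, 3), so the rows span a one-dimensional space.
O ≠ 0, hence rank(O) = 1.
rank(O) = 1 < n = 2, so the pair (A, C) is not completely observable.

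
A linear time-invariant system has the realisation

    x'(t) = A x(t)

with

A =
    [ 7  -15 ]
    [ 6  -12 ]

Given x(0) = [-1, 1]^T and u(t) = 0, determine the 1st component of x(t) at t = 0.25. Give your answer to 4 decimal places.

-3.8265

det(sI - A) = s^2 - (tr A)s + det A, with tr A = 7 + (-12) = -5 and det A = 7·(-12) - (-15)·6 = -84 - (-90) = 6.
So p(s) = det(sI - A) = s^2 + 5s + 6.
Factor s^2 + 5s + 6: two numbers with sum -5 and product 6 are -2 and -3, so s^2 + 5s + 6 = (s + 2)(s + 3).
Hence p(s) = (s + 2) (s + 3), with roots -3, -2.
The eigenvalues -3, -2 are distinct and real, so A is diagonalisable and x(t) = e^{At} x(0) = V diag(e^{λ_i t}) V^{-1} x(0), where the columns of V are the eigenvectors.
λ = -3: A - (-3)I = [[10, -15], [6, -9]]. Row 1 gives 10·v1 + (-15)·v2 = 0, so take v_1 = [-3, -2]^T.
λ = -2: A - (-2)I = [[9, -15], [6, -10]]. Row 1 gives 9·v1 + (-15)·v2 = 0, so take v_2 = [-5, -3]^T.
V = [v_1 v_2] = [[-3, -5], [-2, -3]] has det V = -1, so V^{-1} = adj(V)/det V = [[3, -5], [-2, 3]].
Modal coordinates z(0) = V^{-1} x(0): 3·(-1) + (-5)·1 = -8; (-2)·(-1) + 3·1 = 5; so z(0) = [-8, 5]^T.
x_1(t) = Σ_i (v_i)_1 · z_i(0) · e^{λ_i t} (row 1 of V times the modal terms).
x_1(0.25) = (-3)·(-8)·e^{-3·0.25} + (-5)·5·e^{-2·0.25} = 24·0.472367 + (-25)·0.606531 = -3.8265.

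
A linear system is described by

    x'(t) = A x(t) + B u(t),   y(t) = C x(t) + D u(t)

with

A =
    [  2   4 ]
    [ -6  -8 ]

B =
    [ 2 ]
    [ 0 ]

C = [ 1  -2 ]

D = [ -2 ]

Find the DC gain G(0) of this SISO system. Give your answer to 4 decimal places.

3.0000

G(0) = C(-A)^{-1}B + D = -C A^{-1} B + D.
det A = 8, so A^{-1} = (1/8)·adj(A) = [[-1, -1/2], [3/4, 1/4]]
A^{-1} B = [-2, 3/2]^T
C A^{-1} B = -5
G(0) = D - C A^{-1} B = -2 - (-5) = 3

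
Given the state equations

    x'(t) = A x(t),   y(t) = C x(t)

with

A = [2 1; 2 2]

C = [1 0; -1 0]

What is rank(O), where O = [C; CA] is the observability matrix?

2

CA = [[2, 1], [-2, -1]]
Observability matrix O = [C; CA] = [[1, 0], [-1, 0], [2, 1], [-2, -1]]
Take the 2×2 submatrix of O formed by rows 1, 3: [[1, 0], [2, 1]]. Its determinant is 1·1 - 0·2 = 1 - 0 = 1 ≠ 0.
So rank(O) ≥ 2; since O has 2 columns, rank(O) = 2.
rank(O) = 2 = n, so the pair (A, C) is completely observable.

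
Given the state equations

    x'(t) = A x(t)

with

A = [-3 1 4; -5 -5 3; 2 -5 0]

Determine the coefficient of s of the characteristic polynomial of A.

27

Expand det(sI - A) for the 3×3 matrix.
p(s) = s^3 + 8s^2 + 27s - 101.
(Check: constant term = det(-A) = (-1)^3 det A = -101; coefficient of s^2 = -tr A = 8.)
The coefficient of s is 27.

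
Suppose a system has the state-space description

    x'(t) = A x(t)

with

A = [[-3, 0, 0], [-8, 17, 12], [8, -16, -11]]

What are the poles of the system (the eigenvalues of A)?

det(sI - A) = s^3 - (tr A)s^2 + (M11 + M22 + M33)s - det A, where Mii is the 2×2 principal minor of A obtained by deleting row i and column i.
tr A = (-3) + 17 + (-11) = 3; M11 = 17·(-11) - 12·(-16) = -187 - (-192) = 5; M22 = (-3)·(-11) - 0·8 = 33 - 0 = 33; M33 = (-3)·17 - 0·(-8) = -51 - 0 = -51; sum of minors = -13.
det A = (-3)·(17·(-11) - 12·(-16)) - 0·((-8)·(-11) - 12·8) + 0·((-8)·(-16) - 17·8) = (-3)·5 - 0·(-8) + 0·(-8) = -15.
So p(s) = det(sI - A) = s^3 - 3s^2 - 13s + 15.
Rational-root test: any integer root divides 15. Testing small divisors, s = 1 works: p(1) = 1 + (-3) + (-13) + 15 = 0, so (s - 1) is a factor.
Dividing, p(s) = (s - 1)(s^2 - 2s - 15).
Factor s^2 - 2s - 15: two numbers with sum 2 and product -15 are 5 and -3, so s^2 - 2s - 15 = (s - 5)(s + 3).
Hence p(s) = (s - 5) (s - 1) (s + 3), with roots -3, 1, 5.
At least one eigenvalue has non-negative real part, so the system is not asymptotically stable.

-3, 1, 5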